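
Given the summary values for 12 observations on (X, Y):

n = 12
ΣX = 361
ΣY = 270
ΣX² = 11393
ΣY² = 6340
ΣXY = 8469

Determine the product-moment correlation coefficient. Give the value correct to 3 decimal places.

r = (nΣXY − ΣXΣY) / √[(nΣX² − (ΣX)²)(nΣY² − (ΣY)²)]
Numerator: 12×8469 − 361×270 = 4158
Denominator: √[(136716 − 130321)(76080 − 72900)] = √[6395 × 3180] = 4509.5565
r = 4158 / 4509.5565 ≈ 0.922

0.922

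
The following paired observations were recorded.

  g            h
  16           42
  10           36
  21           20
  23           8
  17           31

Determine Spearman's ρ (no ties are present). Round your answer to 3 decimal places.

-0.900

Rank g: 2, 1, 4, 5, 3
Rank h: 5, 4, 2, 1, 3
d = rank(g) − rank(h): -3, -3, 2, 4, 0; Σd² = 38
ρ = 1 − 6Σd² / [n(n²−1)] = 1 − 6×38 / (5×24) = 1 − 228/120 ≈ -0.900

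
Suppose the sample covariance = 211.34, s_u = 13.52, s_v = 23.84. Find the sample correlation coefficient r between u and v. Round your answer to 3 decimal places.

0.656

r = Cov(u,v) / (s_u · s_v) = 211.34 / (13.52 × 23.84)
  = 211.34 / 322.3168 ≈ 0.656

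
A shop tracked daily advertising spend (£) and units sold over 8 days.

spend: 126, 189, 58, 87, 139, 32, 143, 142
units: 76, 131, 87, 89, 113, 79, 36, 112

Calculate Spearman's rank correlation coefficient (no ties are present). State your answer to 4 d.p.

Rank spend: 4, 8, 2, 3, 5, 1, 7, 6
Rank units: 2, 8, 4, 5, 7, 3, 1, 6
d = rank(spend) − rank(units): 2, 0, -2, -2, -2, -2, 6, 0; Σd² = 56
ρ = 1 − 6Σd² / [n(n²−1)] = 1 − 6×56 / (8×63) = 1 − 336/504 ≈ 0.3333

0.3333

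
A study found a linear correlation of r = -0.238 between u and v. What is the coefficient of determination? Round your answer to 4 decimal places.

0.0566

r² = (-0.238)² = 0.0566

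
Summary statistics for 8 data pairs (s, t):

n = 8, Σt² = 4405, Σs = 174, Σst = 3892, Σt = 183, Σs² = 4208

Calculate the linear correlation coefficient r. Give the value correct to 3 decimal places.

-0.290

r = (nΣst − ΣsΣt) / √[(nΣs² − (Σs)²)(nΣt² − (Σt)²)]
Numerator: 8×3892 − 174×183 = -706
Denominator: √[(33664 − 30276)(35240 − 33489)] = √[3388 × 1751] = 2435.6494
r = -706 / 2435.6494 ≈ -0.290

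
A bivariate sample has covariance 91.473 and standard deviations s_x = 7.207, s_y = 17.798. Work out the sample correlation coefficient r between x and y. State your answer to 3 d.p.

0.713

r = Cov(x,y) / (s_x · s_y) = 91.473 / (7.207 × 17.798)
  = 91.473 / 128.2702 ≈ 0.713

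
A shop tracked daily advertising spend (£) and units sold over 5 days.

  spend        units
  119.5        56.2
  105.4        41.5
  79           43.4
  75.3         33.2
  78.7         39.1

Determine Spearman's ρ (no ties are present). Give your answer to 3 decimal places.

0.900

Rank spend: 5, 4, 3, 1, 2
Rank units: 5, 3, 4, 1, 2
d = rank(spend) − rank(units): 0, 1, -1, 0, 0; Σd² = 2
ρ = 1 − 6Σd² / [n(n²−1)] = 1 − 6×2 / (5×24) = 1 − 12/120 ≈ 0.900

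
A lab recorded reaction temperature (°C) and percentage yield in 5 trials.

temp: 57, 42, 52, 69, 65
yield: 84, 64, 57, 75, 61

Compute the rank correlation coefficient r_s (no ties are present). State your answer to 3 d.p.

0.300

Rank temp: 3, 1, 2, 5, 4
Rank yield: 5, 3, 1, 4, 2
d = rank(temp) − rank(yield): -2, -2, 1, 1, 2; Σd² = 14
ρ = 1 − 6Σd² / [n(n²−1)] = 1 − 6×14 / (5×24) = 1 − 84/120 ≈ 0.300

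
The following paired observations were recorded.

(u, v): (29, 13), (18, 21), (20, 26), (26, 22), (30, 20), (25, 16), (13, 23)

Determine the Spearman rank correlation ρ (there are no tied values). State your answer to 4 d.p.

-0.6071

Rank u: 6, 2, 3, 5, 7, 4, 1
Rank v: 1, 4, 7, 5, 3, 2, 6
d = rank(u) − rank(v): 5, -2, -4, 0, 4, 2, -5; Σd² = 90
ρ = 1 − 6Σd² / [n(n²−1)] = 1 − 6×90 / (7×48) = 1 − 540/336 ≈ -0.6071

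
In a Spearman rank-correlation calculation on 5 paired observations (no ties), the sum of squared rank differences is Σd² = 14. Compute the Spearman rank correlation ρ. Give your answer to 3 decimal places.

0.300

ρ = 1 − 6Σd² / [n(n²−1)] = 1 − 6×14 / (5×24)
  = 1 − 84/120 = 1 − 0.7000 ≈ 0.300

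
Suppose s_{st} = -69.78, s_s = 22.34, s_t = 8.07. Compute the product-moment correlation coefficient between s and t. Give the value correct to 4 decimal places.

-0.3871

r = Cov(s,t) / (s_s · s_t) = -69.78 / (22.34 × 8.07)
  = -69.78 / 180.2838 ≈ -0.3871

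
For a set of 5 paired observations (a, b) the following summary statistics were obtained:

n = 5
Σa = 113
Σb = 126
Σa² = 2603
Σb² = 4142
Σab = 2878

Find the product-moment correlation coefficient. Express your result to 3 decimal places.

0.139

r = (nΣab − ΣaΣb) / √[(nΣa² − (Σa)²)(nΣb² − (Σb)²)]
Numerator: 5×2878 − 113×126 = 152
Denominator: √[(13015 − 12769)(20710 − 15876)] = √[246 × 4834] = 1090.4880
r = 152 / 1090.4880 ≈ 0.139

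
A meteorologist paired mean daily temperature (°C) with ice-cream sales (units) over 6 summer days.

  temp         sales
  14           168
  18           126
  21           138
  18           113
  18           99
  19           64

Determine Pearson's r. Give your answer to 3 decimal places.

-0.481

n = 6, Σx = 108, Σy = 708, Σx² = 1970, Σy² = 89810, Σxy = 12550
nΣxy − ΣxΣy = 75300 − 76464 = -1164
nΣx² − (Σx)² = 11820 − 11664 = 156; nΣy² − (Σy)² = 538860 − 501264 = 37596
r = -1164 / √(156 × 37596) = -1164 / 2421.7713 ≈ -0.481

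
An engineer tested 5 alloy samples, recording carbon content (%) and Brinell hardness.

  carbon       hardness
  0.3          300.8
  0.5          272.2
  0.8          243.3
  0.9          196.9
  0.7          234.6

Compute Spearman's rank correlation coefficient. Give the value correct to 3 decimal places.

-0.900

Rank carbon: 1, 2, 4, 5, 3
Rank hardness: 5, 4, 3, 1, 2
d = rank(carbon) − rank(hardness): -4, -2, 1, 4, 1; Σd² = 38
ρ = 1 − 6Σd² / [n(n²−1)] = 1 − 6×38 / (5×24) = 1 − 228/120 ≈ -0.900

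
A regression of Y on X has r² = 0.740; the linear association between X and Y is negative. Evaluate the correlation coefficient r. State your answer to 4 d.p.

|r| = √0.740 = 0.8602
The association is negative, so r = −0.8602.

-0.8602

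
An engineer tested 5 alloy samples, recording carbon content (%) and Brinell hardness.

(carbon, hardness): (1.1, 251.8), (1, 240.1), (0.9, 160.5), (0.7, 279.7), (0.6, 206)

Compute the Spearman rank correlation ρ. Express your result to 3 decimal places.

0.200

Rank carbon: 5, 4, 3, 2, 1
Rank hardness: 4, 3, 1, 5, 2
d = rank(carbon) − rank(hardness): 1, 1, 2, -3, -1; Σd² = 16
ρ = 1 − 6Σd² / [n(n²−1)] = 1 − 6×16 / (5×24) = 1 − 96/120 ≈ 0.200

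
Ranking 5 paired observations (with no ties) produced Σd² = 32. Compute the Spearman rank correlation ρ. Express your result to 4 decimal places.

-0.6000

ρ = 1 − 6Σd² / [n(n²−1)] = 1 − 6×32 / (5×24)
  = 1 − 192/120 = 1 − 1.60000 ≈ -0.6000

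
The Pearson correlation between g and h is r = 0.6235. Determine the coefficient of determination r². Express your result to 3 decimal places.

r² = (0.6235)² = 0.389

0.389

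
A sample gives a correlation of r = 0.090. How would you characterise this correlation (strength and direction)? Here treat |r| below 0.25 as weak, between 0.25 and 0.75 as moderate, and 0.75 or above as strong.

r = 0.090 > 0 so the relationship is positive.
|r| = 0.090, which falls in the weak range.

weak positive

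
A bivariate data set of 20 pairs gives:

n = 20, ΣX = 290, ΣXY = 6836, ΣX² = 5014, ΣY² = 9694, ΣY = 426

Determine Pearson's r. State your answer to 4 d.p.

r = (nΣXY − ΣXΣY) / √[(nΣX² − (ΣX)²)(nΣY² − (ΣY)²)]
Numerator: 20×6836 − 290×426 = 13180
Denominator: √[(100280 − 84100)(193880 − 181476)] = √[16180 × 12404] = 14166.7470
r = 13180 / 14166.7470 ≈ 0.9303

0.9303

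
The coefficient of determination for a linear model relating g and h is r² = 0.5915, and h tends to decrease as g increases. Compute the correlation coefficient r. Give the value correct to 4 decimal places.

-0.7691

|r| = √0.5915 = 0.7691
The association is negative, so r = −0.7691.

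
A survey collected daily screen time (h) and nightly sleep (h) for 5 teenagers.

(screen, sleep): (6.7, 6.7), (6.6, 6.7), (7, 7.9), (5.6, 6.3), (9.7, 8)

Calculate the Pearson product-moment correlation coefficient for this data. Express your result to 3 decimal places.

0.801

n = 5, Σx = 35.6, Σy = 35.6, Σx² = 262.9, Σy² = 255.88, Σxy = 257.29
nΣxy − ΣxΣy = 1286.45 − 1267.36 = 19.09
nΣx² − (Σx)² = 1314.5 − 1267.36 = 47.14; nΣy² − (Σy)² = 1279.4 − 1267.36 = 12.04
r = 19.09 / √(47.14 × 12.04) = 19.09 / 23.8236 ≈ 0.801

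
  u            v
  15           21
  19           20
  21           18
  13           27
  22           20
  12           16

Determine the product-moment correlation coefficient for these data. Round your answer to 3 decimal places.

-0.228

n = 6, Σu = 102, Σv = 122, Σu² = 1824, Σv² = 2550, Σuv = 2056
nΣuv − ΣuΣv = 12336 − 12444 = -108
nΣu² − (Σu)² = 10944 − 10404 = 540; nΣv² − (Σv)² = 15300 − 14884 = 416
r = -108 / √(540 × 416) = -108 / 473.9620 ≈ -0.228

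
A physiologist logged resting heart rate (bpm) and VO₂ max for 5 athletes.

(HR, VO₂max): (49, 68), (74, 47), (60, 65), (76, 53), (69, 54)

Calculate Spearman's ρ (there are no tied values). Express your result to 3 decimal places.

Rank HR: 1, 4, 2, 5, 3
Rank VO₂max: 5, 1, 4, 2, 3
d = rank(HR) − rank(VO₂max): -4, 3, -2, 3, 0; Σd² = 38
ρ = 1 − 6Σd² / [n(n²−1)] = 1 − 6×38 / (5×24) = 1 − 228/120 ≈ -0.900

-0.900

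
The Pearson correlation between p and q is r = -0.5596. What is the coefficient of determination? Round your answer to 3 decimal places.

r² = (-0.5596)² = 0.313

0.313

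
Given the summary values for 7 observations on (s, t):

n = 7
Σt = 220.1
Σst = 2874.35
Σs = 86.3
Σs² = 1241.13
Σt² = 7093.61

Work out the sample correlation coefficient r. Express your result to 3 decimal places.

r = (nΣst − ΣsΣt) / √[(nΣs² − (Σs)²)(nΣt² − (Σt)²)]
Numerator: 7×2874.35 − 86.3×220.1 = 1125.82
Denominator: √[(8687.91 − 7447.69)(49655.27 − 48444.01)] = √[1240.22 × 1211.26] = 1225.6545
r = 1125.82 / 1225.6545 ≈ 0.919

0.919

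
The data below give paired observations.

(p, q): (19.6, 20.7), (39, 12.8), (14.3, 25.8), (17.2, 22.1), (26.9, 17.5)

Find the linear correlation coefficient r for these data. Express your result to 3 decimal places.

-0.976

n = 5, Σp = 117, Σq = 98.9, Σp² = 3129.1, Σq² = 2052.63, Σpq = 2124.73
nΣpq − ΣpΣq = 10623.65 − 11571.3 = -947.65
nΣp² − (Σp)² = 15645.5 − 13689 = 1956.5; nΣq² − (Σq)² = 10263.15 − 9781.21 = 481.94
r = -947.65 / √(1956.5 × 481.94) = -947.65 / 971.0384 ≈ -0.976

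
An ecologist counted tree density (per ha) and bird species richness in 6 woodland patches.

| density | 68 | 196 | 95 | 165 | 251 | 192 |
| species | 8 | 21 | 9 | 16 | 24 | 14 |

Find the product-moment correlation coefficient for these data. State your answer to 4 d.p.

n = 6, Σx = 967, Σy = 92, Σx² = 179155, Σy² = 1614, Σxy = 16867
nΣxy − ΣxΣy = 101202 − 88964 = 12238
nΣx² − (Σx)² = 1074930 − 935089 = 139841; nΣy² − (Σy)² = 9684 − 8464 = 1220
r = 12238 / √(139841 × 1220) = 12238 / 13061.6239 ≈ 0.9369

0.9369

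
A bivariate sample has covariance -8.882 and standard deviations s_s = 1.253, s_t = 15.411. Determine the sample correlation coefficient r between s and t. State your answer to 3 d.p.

r = Cov(s,t) / (s_s · s_t) = -8.882 / (1.253 × 15.411)
  = -8.882 / 19.3100 ≈ -0.460

-0.460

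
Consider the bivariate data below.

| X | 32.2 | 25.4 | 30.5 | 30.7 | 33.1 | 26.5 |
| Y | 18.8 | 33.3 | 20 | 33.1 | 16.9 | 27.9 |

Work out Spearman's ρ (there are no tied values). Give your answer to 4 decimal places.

Rank X: 5, 1, 3, 4, 6, 2
Rank Y: 2, 6, 3, 5, 1, 4
d = rank(X) − rank(Y): 3, -5, 0, -1, 5, -2; Σd² = 64
ρ = 1 − 6Σd² / [n(n²−1)] = 1 − 6×64 / (6×35) = 1 − 384/210 ≈ -0.8286

-0.8286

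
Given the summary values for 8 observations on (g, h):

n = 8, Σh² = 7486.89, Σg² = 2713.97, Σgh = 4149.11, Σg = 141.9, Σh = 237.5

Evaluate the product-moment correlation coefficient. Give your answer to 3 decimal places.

-0.217

r = (nΣgh − ΣgΣh) / √[(nΣg² − (Σg)²)(nΣh² − (Σh)²)]
Numerator: 8×4149.11 − 141.9×237.5 = -508.37
Denominator: √[(21711.76 − 20135.61)(59895.12 − 56406.25)] = √[1576.15 × 3488.87] = 2344.9909
r = -508.37 / 2344.9909 ≈ -0.217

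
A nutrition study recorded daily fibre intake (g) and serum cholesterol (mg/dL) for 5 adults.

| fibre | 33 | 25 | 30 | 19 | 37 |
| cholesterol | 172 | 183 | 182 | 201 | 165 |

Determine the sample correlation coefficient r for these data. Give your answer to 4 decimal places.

-0.9724

n = 5, Σx = 144, Σy = 903, Σx² = 4344, Σy² = 163823, Σxy = 25635
nΣxy − ΣxΣy = 128175 − 130032 = -1857
nΣx² − (Σx)² = 21720 − 20736 = 984; nΣy² − (Σy)² = 819115 − 815409 = 3706
r = -1857 / √(984 × 3706) = -1857 / 1909.6345 ≈ -0.9724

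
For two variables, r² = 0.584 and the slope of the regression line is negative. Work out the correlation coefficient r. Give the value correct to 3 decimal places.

-0.764

|r| = √0.584 = 0.764
The association is negative, so r = −0.764.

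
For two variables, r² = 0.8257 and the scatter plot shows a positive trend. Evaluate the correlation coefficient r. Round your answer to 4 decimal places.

0.9087

|r| = √0.8257 = 0.9087
The association is positive, so r = 0.9087.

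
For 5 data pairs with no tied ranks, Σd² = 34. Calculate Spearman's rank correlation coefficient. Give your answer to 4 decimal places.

-0.7000

ρ = 1 − 6Σd² / [n(n²−1)] = 1 − 6×34 / (5×24)
  = 1 − 204/120 = 1 − 1.70000 ≈ -0.7000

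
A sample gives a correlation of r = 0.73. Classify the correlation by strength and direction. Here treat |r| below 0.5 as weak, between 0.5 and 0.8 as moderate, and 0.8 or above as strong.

moderate positive

r = 0.73 > 0 so the relationship is positive.
|r| = 0.73, which falls in the moderate range.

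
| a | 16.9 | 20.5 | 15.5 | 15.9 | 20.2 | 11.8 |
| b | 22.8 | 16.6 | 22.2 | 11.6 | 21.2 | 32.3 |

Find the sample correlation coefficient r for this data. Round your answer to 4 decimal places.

n = 6, Σa = 100.8, Σb = 126.7, Σa² = 1746.2, Σb² = 2915.53, Σab = 2063.54
nΣab − ΣaΣb = 12381.24 − 12771.36 = -390.12
nΣa² − (Σa)² = 10477.2 − 10160.64 = 316.56; nΣb² − (Σb)² = 17493.18 − 16052.89 = 1440.29
r = -390.12 / √(316.56 × 1440.29) = -390.12 / 675.2320 ≈ -0.5778

-0.5778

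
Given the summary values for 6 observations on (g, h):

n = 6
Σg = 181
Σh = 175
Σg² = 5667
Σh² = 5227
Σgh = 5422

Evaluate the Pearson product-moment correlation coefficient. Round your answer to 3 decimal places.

r = (nΣgh − ΣgΣh) / √[(nΣg² − (Σg)²)(nΣh² − (Σh)²)]
Numerator: 6×5422 − 181×175 = 857
Denominator: √[(34002 − 32761)(31362 − 30625)] = √[1241 × 737] = 956.3561
r = 857 / 956.3561 ≈ 0.896

0.896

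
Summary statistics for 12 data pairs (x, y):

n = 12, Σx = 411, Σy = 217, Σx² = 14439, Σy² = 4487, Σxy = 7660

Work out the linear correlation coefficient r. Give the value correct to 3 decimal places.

r = (nΣxy − ΣxΣy) / √[(nΣx² − (Σx)²)(nΣy² − (Σy)²)]
Numerator: 12×7660 − 411×217 = 2733
Denominator: √[(173268 − 168921)(53844 − 47089)] = √[4347 × 6755] = 5418.8546
r = 2733 / 5418.8546 ≈ 0.504

0.504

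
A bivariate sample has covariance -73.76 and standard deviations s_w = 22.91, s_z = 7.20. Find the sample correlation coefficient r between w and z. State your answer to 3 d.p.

r = Cov(w,z) / (s_w · s_z) = -73.76 / (22.91 × 7.20)
  = -73.76 / 164.9520 ≈ -0.447

-0.447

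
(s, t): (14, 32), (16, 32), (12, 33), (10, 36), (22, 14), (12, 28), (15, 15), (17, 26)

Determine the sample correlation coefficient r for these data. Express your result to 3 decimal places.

-0.733

n = 8, Σs = 118, Σt = 216, Σs² = 1838, Σt² = 6314, Σst = 3027
nΣst − ΣsΣt = 24216 − 25488 = -1272
nΣs² − (Σs)² = 14704 − 13924 = 780; nΣt² − (Σt)² = 50512 − 46656 = 3856
r = -1272 / √(780 × 3856) = -1272 / 1734.2664 ≈ -0.733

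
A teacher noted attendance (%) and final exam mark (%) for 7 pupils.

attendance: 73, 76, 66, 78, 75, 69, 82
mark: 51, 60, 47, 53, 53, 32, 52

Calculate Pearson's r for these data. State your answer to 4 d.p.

0.5822

n = 7, Σx = 519, Σy = 348, Σx² = 38655, Σy² = 17756, Σxy = 25966
nΣxy − ΣxΣy = 181762 − 180612 = 1150
nΣx² − (Σx)² = 270585 − 269361 = 1224; nΣy² − (Σy)² = 124292 − 121104 = 3188
r = 1150 / √(1224 × 3188) = 1150 / 1975.3764 ≈ 0.5822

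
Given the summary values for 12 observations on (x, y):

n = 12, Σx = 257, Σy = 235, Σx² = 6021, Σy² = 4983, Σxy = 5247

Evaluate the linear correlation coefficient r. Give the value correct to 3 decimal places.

0.482

r = (nΣxy − ΣxΣy) / √[(nΣx² − (Σx)²)(nΣy² − (Σy)²)]
Numerator: 12×5247 − 257×235 = 2569
Denominator: √[(72252 − 66049)(59796 − 55225)] = √[6203 × 4571] = 5324.8392
r = 2569 / 5324.8392 ≈ 0.482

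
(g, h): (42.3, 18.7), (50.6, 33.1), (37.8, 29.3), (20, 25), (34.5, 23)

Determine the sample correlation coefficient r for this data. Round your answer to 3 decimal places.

n = 5, Σg = 185.2, Σh = 129.1, Σg² = 7368.74, Σh² = 3457.79, Σgh = 4866.91
nΣgh − ΣgΣh = 24334.55 − 23909.32 = 425.23
nΣg² − (Σg)² = 36843.7 − 34299.04 = 2544.66; nΣh² − (Σh)² = 17288.95 − 16666.81 = 622.14
r = 425.23 / √(2544.66 × 622.14) = 425.23 / 1258.2268 ≈ 0.338

0.338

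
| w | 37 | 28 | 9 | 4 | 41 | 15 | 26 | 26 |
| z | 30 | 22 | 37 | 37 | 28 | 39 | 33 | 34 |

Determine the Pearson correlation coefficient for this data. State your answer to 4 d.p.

n = 8, Σw = 186, Σz = 260, Σw² = 5508, Σz² = 8672, Σwz = 5682
nΣwz − ΣwΣz = 45456 − 48360 = -2904
nΣw² − (Σw)² = 44064 − 34596 = 9468; nΣz² − (Σz)² = 69376 − 67600 = 1776
r = -2904 / √(9468 × 1776) = -2904 / 4100.6302 ≈ -0.7082

-0.7082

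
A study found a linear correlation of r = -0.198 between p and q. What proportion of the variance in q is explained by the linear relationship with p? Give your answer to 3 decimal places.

r² = (-0.198)² = 0.039

0.039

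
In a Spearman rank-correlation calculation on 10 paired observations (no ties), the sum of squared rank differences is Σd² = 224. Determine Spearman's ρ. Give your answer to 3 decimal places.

-0.358

ρ = 1 − 6Σd² / [n(n²−1)] = 1 − 6×224 / (10×99)
  = 1 − 1344/990 = 1 − 1.3576 ≈ -0.358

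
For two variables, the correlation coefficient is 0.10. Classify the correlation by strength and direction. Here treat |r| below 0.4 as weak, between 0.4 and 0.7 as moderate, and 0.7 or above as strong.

r = 0.10 > 0 so the relationship is positive.
|r| = 0.10, which falls in the weak range.

weak positive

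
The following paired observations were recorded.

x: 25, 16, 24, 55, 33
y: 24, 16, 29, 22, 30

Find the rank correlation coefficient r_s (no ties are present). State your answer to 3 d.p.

0.300

Rank x: 3, 1, 2, 5, 4
Rank y: 3, 1, 4, 2, 5
d = rank(x) − rank(y): 0, 0, -2, 3, -1; Σd² = 14
ρ = 1 − 6Σd² / [n(n²−1)] = 1 − 6×14 / (5×24) = 1 − 84/120 ≈ 0.300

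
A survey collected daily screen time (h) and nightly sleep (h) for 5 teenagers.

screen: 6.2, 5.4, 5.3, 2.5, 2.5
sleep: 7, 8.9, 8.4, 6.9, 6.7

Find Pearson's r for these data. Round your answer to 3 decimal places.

n = 5, Σx = 21.9, Σy = 37.9, Σx² = 108.19, Σy² = 291.27, Σxy = 169.98
nΣxy − ΣxΣy = 849.9 − 830.01 = 19.89
nΣx² − (Σx)² = 540.95 − 479.61 = 61.34; nΣy² − (Σy)² = 1456.35 − 1436.41 = 19.94
r = 19.89 / √(61.34 × 19.94) = 19.89 / 34.9731 ≈ 0.569

0.569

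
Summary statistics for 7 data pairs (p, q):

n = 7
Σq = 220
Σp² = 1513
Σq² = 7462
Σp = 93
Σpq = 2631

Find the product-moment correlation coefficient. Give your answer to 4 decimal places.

r = (nΣpq − ΣpΣq) / √[(nΣp² − (Σp)²)(nΣq² − (Σq)²)]
Numerator: 7×2631 − 93×220 = -2043
Denominator: √[(10591 − 8649)(52234 − 48400)] = √[1942 × 3834] = 2728.6678
r = -2043 / 2728.6678 ≈ -0.7487

-0.7487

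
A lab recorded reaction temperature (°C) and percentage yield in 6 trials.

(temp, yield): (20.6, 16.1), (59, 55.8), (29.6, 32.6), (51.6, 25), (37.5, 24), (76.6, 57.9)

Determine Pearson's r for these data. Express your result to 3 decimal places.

0.845

n = 6, Σx = 274.9, Σy = 211.4, Σx² = 14717.89, Σy² = 8989.02, Σxy = 11213.96
nΣxy − ΣxΣy = 67283.76 − 58113.86 = 9169.9
nΣx² − (Σx)² = 88307.34 − 75570.01 = 12737.33; nΣy² − (Σy)² = 53934.12 − 44689.96 = 9244.16
r = 9169.9 / √(12737.33 × 9244.16) = 9169.9 / 10851.0790 ≈ 0.845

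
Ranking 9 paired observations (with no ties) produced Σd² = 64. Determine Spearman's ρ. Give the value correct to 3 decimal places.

ρ = 1 − 6Σd² / [n(n²−1)] = 1 − 6×64 / (9×80)
  = 1 − 384/720 = 1 − 0.5333 ≈ 0.467

0.467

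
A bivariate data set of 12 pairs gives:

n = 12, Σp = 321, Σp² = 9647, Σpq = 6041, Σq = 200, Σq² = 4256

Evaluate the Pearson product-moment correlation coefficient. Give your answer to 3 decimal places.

0.699

r = (nΣpq − ΣpΣq) / √[(nΣp² − (Σp)²)(nΣq² − (Σq)²)]
Numerator: 12×6041 − 321×200 = 8292
Denominator: √[(115764 − 103041)(51072 − 40000)] = √[12723 × 11072] = 11868.8271
r = 8292 / 11868.8271 ≈ 0.699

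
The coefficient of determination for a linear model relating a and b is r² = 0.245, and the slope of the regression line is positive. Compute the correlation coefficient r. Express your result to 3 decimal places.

0.495

|r| = √0.245 = 0.495
The association is positive, so r = 0.495.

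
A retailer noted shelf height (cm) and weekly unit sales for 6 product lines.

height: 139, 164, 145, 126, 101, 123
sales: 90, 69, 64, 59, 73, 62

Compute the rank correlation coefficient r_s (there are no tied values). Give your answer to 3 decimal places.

Rank height: 4, 6, 5, 3, 1, 2
Rank sales: 6, 4, 3, 1, 5, 2
d = rank(height) − rank(sales): -2, 2, 2, 2, -4, 0; Σd² = 32
ρ = 1 − 6Σd² / [n(n²−1)] = 1 − 6×32 / (6×35) = 1 − 192/210 ≈ 0.086

0.086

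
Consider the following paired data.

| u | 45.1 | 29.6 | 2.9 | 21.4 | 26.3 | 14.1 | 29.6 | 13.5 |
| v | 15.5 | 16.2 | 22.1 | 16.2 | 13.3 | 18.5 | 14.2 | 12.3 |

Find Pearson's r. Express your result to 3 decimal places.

n = 8, Σu = 182.5, Σv = 128.3, Σu² = 5325.45, Σv² = 2125.61, Σuv = 2786.35
nΣuv − ΣuΣv = 22290.8 − 23414.75 = -1123.95
nΣu² − (Σu)² = 42603.6 − 33306.25 = 9297.35; nΣv² − (Σv)² = 17004.88 − 16460.89 = 543.99
r = -1123.95 / √(9297.35 × 543.99) = -1123.95 / 2248.9254 ≈ -0.500

-0.500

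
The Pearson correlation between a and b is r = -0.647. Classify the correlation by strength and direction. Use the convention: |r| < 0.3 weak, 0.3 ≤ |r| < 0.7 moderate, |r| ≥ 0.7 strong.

r = -0.647 < 0 so the relationship is negative.
|r| = 0.647, which falls in the moderate range.

moderate negative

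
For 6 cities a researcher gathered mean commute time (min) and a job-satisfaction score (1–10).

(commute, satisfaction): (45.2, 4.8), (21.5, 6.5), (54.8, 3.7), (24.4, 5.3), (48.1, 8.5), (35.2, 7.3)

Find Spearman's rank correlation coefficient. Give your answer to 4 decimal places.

Rank commute: 4, 1, 6, 2, 5, 3
Rank satisfaction: 2, 4, 1, 3, 6, 5
d = rank(commute) − rank(satisfaction): 2, -3, 5, -1, -1, -2; Σd² = 44
ρ = 1 − 6Σd² / [n(n²−1)] = 1 − 6×44 / (6×35) = 1 − 264/210 ≈ -0.2571

-0.2571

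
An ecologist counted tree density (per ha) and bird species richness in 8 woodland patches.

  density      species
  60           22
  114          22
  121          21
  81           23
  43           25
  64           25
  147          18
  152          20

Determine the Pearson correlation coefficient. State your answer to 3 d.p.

n = 8, Σx = 782, Σy = 176, Σx² = 88456, Σy² = 3912, Σxy = 16593
nΣxy − ΣxΣy = 132744 − 137632 = -4888
nΣx² − (Σx)² = 707648 − 611524 = 96124; nΣy² − (Σy)² = 31296 − 30976 = 320
r = -4888 / √(96124 × 320) = -4888 / 5546.1410 ≈ -0.881

-0.881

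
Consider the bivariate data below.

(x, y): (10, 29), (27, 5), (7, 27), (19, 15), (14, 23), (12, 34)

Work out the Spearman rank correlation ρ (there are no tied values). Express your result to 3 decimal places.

-0.771

Rank x: 2, 6, 1, 5, 4, 3
Rank y: 5, 1, 4, 2, 3, 6
d = rank(x) − rank(y): -3, 5, -3, 3, 1, -3; Σd² = 62
ρ = 1 − 6Σd² / [n(n²−1)] = 1 − 6×62 / (6×35) = 1 − 372/210 ≈ -0.771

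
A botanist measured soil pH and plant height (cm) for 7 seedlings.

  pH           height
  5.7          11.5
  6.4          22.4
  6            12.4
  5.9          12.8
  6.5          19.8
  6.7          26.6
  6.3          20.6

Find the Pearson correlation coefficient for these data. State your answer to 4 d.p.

n = 7, Σx = 43.5, Σy = 126.1, Σx² = 271.09, Σy² = 2475.57, Σxy = 795.53
nΣxy − ΣxΣy = 5568.71 − 5485.35 = 83.36
nΣx² − (Σx)² = 1897.63 − 1892.25 = 5.38; nΣy² − (Σy)² = 17328.99 − 15901.21 = 1427.78
r = 83.36 / √(5.38 × 1427.78) = 83.36 / 87.6439 ≈ 0.9511

0.9511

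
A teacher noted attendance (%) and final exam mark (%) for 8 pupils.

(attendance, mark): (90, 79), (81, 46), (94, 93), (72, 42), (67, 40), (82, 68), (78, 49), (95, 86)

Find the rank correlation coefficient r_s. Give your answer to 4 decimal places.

Rank attendance: 6, 4, 7, 2, 1, 5, 3, 8
Rank mark: 6, 3, 8, 2, 1, 5, 4, 7
d = rank(attendance) − rank(mark): 0, 1, -1, 0, 0, 0, -1, 1; Σd² = 4
ρ = 1 − 6Σd² / [n(n²−1)] = 1 − 6×4 / (8×63) = 1 − 24/504 ≈ 0.9524

0.9524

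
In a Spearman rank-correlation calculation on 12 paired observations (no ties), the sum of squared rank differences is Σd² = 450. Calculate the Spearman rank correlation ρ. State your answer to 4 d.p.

ρ = 1 − 6Σd² / [n(n²−1)] = 1 − 6×450 / (12×143)
  = 1 − 2700/1716 = 1 − 1.57343 ≈ -0.5734

-0.5734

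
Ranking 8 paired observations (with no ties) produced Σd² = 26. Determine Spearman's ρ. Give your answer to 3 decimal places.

ρ = 1 − 6Σd² / [n(n²−1)] = 1 − 6×26 / (8×63)
  = 1 − 156/504 = 1 − 0.3095 ≈ 0.690

0.690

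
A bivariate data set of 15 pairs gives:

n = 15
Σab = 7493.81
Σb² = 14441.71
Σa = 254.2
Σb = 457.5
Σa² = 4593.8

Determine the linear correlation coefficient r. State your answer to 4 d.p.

-0.6941

r = (nΣab − ΣaΣb) / √[(nΣa² − (Σa)²)(nΣb² − (Σb)²)]
Numerator: 15×7493.81 − 254.2×457.5 = -3889.35
Denominator: √[(68907 − 64617.64)(216625.65 − 209306.25)] = √[4289.36 × 7319.4] = 5603.1725
r = -3889.35 / 5603.1725 ≈ -0.6941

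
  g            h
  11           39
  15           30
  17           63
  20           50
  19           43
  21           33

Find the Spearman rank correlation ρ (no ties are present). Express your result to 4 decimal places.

0.1429

Rank g: 1, 2, 3, 5, 4, 6
Rank h: 3, 1, 6, 5, 4, 2
d = rank(g) − rank(h): -2, 1, -3, 0, 0, 4; Σd² = 30
ρ = 1 − 6Σd² / [n(n²−1)] = 1 − 6×30 / (6×35) = 1 − 180/210 ≈ 0.1429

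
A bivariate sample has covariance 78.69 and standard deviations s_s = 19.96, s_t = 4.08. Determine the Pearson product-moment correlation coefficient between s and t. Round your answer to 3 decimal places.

r = Cov(s,t) / (s_s · s_t) = 78.69 / (19.96 × 4.08)
  = 78.69 / 81.4368 ≈ 0.966

0.966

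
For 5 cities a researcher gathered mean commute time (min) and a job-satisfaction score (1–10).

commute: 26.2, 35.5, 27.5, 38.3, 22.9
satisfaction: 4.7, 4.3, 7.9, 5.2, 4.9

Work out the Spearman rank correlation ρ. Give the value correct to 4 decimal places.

Rank commute: 2, 4, 3, 5, 1
Rank satisfaction: 2, 1, 5, 4, 3
d = rank(commute) − rank(satisfaction): 0, 3, -2, 1, -2; Σd² = 18
ρ = 1 − 6Σd² / [n(n²−1)] = 1 − 6×18 / (5×24) = 1 − 108/120 ≈ 0.1000

0.1000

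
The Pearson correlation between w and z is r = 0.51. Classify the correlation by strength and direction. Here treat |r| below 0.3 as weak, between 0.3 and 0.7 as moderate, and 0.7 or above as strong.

r = 0.51 > 0 so the relationship is positive.
|r| = 0.51, which falls in the moderate range.

moderate positive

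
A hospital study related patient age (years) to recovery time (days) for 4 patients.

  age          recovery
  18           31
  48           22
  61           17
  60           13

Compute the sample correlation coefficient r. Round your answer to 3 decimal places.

n = 4, Σx = 187, Σy = 83, Σx² = 9949, Σy² = 1903, Σxy = 3431
nΣxy − ΣxΣy = 13724 − 15521 = -1797
nΣx² − (Σx)² = 39796 − 34969 = 4827; nΣy² − (Σy)² = 7612 − 6889 = 723
r = -1797 / √(4827 × 723) = -1797 / 1868.1330 ≈ -0.962

-0.962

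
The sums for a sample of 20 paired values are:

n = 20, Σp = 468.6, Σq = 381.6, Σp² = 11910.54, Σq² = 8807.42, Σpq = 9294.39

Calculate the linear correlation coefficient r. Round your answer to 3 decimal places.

0.296

r = (nΣpq − ΣpΣq) / √[(nΣp² − (Σp)²)(nΣq² − (Σq)²)]
Numerator: 20×9294.39 − 468.6×381.6 = 7070.04
Denominator: √[(238210.8 − 219585.96)(176148.4 − 145618.56)] = √[18624.84 × 30529.84] = 23845.6156
r = 7070.04 / 23845.6156 ≈ 0.296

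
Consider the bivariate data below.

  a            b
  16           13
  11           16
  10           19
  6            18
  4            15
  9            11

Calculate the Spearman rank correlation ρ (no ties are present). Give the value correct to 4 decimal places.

-0.0857

Rank a: 6, 5, 4, 2, 1, 3
Rank b: 2, 4, 6, 5, 3, 1
d = rank(a) − rank(b): 4, 1, -2, -3, -2, 2; Σd² = 38
ρ = 1 − 6Σd² / [n(n²−1)] = 1 − 6×38 / (6×35) = 1 − 228/210 ≈ -0.0857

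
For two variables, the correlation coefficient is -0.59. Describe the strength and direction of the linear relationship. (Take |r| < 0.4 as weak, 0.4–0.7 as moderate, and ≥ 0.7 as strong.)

moderate negative

r = -0.59 < 0 so the relationship is negative.
|r| = 0.59, which falls in the moderate range.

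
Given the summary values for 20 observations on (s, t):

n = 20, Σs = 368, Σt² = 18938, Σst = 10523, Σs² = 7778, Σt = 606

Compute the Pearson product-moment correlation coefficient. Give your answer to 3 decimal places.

r = (nΣst − ΣsΣt) / √[(nΣs² − (Σs)²)(nΣt² − (Σt)²)]
Numerator: 20×10523 − 368×606 = -12548
Denominator: √[(155560 − 135424)(378760 − 367236)] = √[20136 × 11524] = 15233.0976
r = -12548 / 15233.0976 ≈ -0.824

-0.824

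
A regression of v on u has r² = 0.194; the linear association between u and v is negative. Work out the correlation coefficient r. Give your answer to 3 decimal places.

-0.440

|r| = √0.194 = 0.440
The association is negative, so r = −0.440.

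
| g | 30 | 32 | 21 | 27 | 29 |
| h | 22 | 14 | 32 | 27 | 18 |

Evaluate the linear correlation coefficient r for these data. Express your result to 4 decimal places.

n = 5, Σg = 139, Σh = 113, Σg² = 3935, Σh² = 2757, Σgh = 3031
nΣgh − ΣgΣh = 15155 − 15707 = -552
nΣg² − (Σg)² = 19675 − 19321 = 354; nΣh² − (Σh)² = 13785 − 12769 = 1016
r = -552 / √(354 × 1016) = -552 / 599.7199 ≈ -0.9204

-0.9204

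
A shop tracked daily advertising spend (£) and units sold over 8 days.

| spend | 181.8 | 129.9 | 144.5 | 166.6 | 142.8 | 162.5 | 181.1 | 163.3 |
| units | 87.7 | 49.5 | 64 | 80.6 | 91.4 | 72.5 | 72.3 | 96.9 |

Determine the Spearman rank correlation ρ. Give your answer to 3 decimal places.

0.333

Rank spend: 8, 1, 3, 6, 2, 4, 7, 5
Rank units: 6, 1, 2, 5, 7, 4, 3, 8
d = rank(spend) − rank(units): 2, 0, 1, 1, -5, 0, 4, -3; Σd² = 56
ρ = 1 − 6Σd² / [n(n²−1)] = 1 − 6×56 / (8×63) = 1 − 336/504 ≈ 0.333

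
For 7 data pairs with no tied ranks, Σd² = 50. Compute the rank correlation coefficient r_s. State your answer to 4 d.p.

ρ = 1 − 6Σd² / [n(n²−1)] = 1 − 6×50 / (7×48)
  = 1 − 300/336 = 1 − 0.89286 ≈ 0.1071

0.1071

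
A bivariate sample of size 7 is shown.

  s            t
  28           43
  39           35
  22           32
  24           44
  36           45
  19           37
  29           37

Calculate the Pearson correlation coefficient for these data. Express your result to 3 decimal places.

n = 7, Σs = 197, Σt = 273, Σs² = 5863, Σt² = 10797, Σst = 7725
nΣst − ΣsΣt = 54075 − 53781 = 294
nΣs² − (Σs)² = 41041 − 38809 = 2232; nΣt² − (Σt)² = 75579 − 74529 = 1050
r = 294 / √(2232 × 1050) = 294 / 1530.8821 ≈ 0.192

0.192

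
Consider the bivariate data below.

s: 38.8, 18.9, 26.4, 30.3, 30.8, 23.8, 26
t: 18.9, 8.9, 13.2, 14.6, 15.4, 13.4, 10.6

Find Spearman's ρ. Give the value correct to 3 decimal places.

Rank s: 7, 1, 4, 5, 6, 2, 3
Rank t: 7, 1, 3, 5, 6, 4, 2
d = rank(s) − rank(t): 0, 0, 1, 0, 0, -2, 1; Σd² = 6
ρ = 1 − 6Σd² / [n(n²−1)] = 1 − 6×6 / (7×48) = 1 − 36/336 ≈ 0.893

0.893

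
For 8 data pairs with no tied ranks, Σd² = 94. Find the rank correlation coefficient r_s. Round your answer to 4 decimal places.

-0.1190

ρ = 1 − 6Σd² / [n(n²−1)] = 1 − 6×94 / (8×63)
  = 1 − 564/504 = 1 − 1.11905 ≈ -0.1190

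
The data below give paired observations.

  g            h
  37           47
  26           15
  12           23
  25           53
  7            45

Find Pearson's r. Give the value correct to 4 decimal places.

0.1623

n = 5, Σg = 107, Σh = 183, Σg² = 2863, Σh² = 7797, Σgh = 4045
nΣgh − ΣgΣh = 20225 − 19581 = 644
nΣg² − (Σg)² = 14315 − 11449 = 2866; nΣh² − (Σh)² = 38985 − 33489 = 5496
r = 644 / √(2866 × 5496) = 644 / 3968.8205 ≈ 0.1623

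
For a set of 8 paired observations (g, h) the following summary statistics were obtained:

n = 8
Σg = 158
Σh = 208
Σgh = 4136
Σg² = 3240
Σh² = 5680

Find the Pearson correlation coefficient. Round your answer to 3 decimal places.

r = (nΣgh − ΣgΣh) / √[(nΣg² − (Σg)²)(nΣh² − (Σh)²)]
Numerator: 8×4136 − 158×208 = 224
Denominator: √[(25920 − 24964)(45440 − 43264)] = √[956 × 2176] = 1442.3093
r = 224 / 1442.3093 ≈ 0.155

0.155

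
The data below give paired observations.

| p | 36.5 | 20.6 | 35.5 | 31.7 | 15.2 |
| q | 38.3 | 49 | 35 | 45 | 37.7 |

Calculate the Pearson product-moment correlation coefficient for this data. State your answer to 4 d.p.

-0.3187

n = 5, Σp = 139.5, Σq = 205, Σp² = 4252.79, Σq² = 8539.18, Σpq = 5649.39
nΣpq − ΣpΣq = 28246.95 − 28597.5 = -350.55
nΣp² − (Σp)² = 21263.95 − 19460.25 = 1803.7; nΣq² − (Σq)² = 42695.9 − 42025 = 670.9
r = -350.55 / √(1803.7 × 670.9) = -350.55 / 1100.0465 ≈ -0.3187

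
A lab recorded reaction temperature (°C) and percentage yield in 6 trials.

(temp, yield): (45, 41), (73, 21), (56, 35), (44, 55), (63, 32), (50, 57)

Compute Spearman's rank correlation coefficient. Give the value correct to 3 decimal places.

-0.829

Rank temp: 2, 6, 4, 1, 5, 3
Rank yield: 4, 1, 3, 5, 2, 6
d = rank(temp) − rank(yield): -2, 5, 1, -4, 3, -3; Σd² = 64
ρ = 1 − 6Σd² / [n(n²−1)] = 1 − 6×64 / (6×35) = 1 − 384/210 ≈ -0.829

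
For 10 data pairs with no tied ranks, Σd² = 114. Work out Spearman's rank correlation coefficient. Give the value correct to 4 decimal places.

ρ = 1 − 6Σd² / [n(n²−1)] = 1 − 6×114 / (10×99)
  = 1 − 684/990 = 1 − 0.69091 ≈ 0.3091

0.3091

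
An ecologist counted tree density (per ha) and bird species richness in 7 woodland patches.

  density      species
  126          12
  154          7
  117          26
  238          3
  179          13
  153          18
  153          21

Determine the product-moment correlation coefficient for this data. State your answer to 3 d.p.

-0.709

n = 7, Σx = 1120, Σy = 100, Σx² = 188784, Σy² = 1812, Σxy = 14640
nΣxy − ΣxΣy = 102480 − 112000 = -9520
nΣx² − (Σx)² = 1321488 − 1254400 = 67088; nΣy² − (Σy)² = 12684 − 10000 = 2684
r = -9520 / √(67088 × 2684) = -9520 / 13418.7999 ≈ -0.709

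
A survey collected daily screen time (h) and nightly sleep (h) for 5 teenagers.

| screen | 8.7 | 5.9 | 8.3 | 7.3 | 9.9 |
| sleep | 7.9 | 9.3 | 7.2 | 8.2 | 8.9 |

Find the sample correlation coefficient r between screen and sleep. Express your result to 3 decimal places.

-0.301

n = 5, Σx = 40.1, Σy = 41.5, Σx² = 330.69, Σy² = 347.19, Σxy = 331.33
nΣxy − ΣxΣy = 1656.65 − 1664.15 = -7.5
nΣx² − (Σx)² = 1653.45 − 1608.01 = 45.44; nΣy² − (Σy)² = 1735.95 − 1722.25 = 13.7
r = -7.5 / √(45.44 × 13.7) = -7.5 / 24.9505 ≈ -0.301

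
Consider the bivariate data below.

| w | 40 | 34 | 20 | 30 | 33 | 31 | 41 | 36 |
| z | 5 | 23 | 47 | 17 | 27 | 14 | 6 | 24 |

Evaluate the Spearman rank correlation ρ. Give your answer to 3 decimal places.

Rank w: 7, 5, 1, 2, 4, 3, 8, 6
Rank z: 1, 5, 8, 4, 7, 3, 2, 6
d = rank(w) − rank(z): 6, 0, -7, -2, -3, 0, 6, 0; Σd² = 134
ρ = 1 − 6Σd² / [n(n²−1)] = 1 − 6×134 / (8×63) = 1 − 804/504 ≈ -0.595

-0.595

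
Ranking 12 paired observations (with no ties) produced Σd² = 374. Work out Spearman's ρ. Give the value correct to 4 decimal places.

-0.3077

ρ = 1 − 6Σd² / [n(n²−1)] = 1 − 6×374 / (12×143)
  = 1 − 2244/1716 = 1 − 1.30769 ≈ -0.3077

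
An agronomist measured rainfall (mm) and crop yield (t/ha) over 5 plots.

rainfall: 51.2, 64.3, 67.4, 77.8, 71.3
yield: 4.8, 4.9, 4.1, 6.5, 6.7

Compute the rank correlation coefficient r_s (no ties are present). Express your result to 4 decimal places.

0.6000

Rank rainfall: 1, 2, 3, 5, 4
Rank yield: 2, 3, 1, 4, 5
d = rank(rainfall) − rank(yield): -1, -1, 2, 1, -1; Σd² = 8
ρ = 1 − 6Σd² / [n(n²−1)] = 1 − 6×8 / (5×24) = 1 − 48/120 ≈ 0.6000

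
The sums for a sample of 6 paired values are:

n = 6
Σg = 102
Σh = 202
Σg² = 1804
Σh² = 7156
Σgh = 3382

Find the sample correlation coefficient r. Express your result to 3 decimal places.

r = (nΣgh − ΣgΣh) / √[(nΣg² − (Σg)²)(nΣh² − (Σh)²)]
Numerator: 6×3382 − 102×202 = -312
Denominator: √[(10824 − 10404)(42936 − 40804)] = √[420 × 2132] = 946.2769
r = -312 / 946.2769 ≈ -0.330

-0.330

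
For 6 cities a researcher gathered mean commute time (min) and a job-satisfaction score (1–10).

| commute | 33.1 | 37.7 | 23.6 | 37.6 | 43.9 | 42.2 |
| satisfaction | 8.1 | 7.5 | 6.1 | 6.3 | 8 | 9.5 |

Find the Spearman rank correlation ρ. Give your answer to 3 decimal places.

0.543

Rank commute: 2, 4, 1, 3, 6, 5
Rank satisfaction: 5, 3, 1, 2, 4, 6
d = rank(commute) − rank(satisfaction): -3, 1, 0, 1, 2, -1; Σd² = 16
ρ = 1 − 6Σd² / [n(n²−1)] = 1 − 6×16 / (6×35) = 1 − 96/210 ≈ 0.543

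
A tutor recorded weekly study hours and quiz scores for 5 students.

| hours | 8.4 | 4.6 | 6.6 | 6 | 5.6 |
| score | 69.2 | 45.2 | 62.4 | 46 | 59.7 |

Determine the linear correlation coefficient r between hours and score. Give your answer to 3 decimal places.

n = 5, Σx = 31.2, Σy = 282.5, Σx² = 202.64, Σy² = 16405.53, Σxy = 1811.36
nΣxy − ΣxΣy = 9056.8 − 8814 = 242.8
nΣx² − (Σx)² = 1013.2 − 973.44 = 39.76; nΣy² − (Σy)² = 82027.65 − 79806.25 = 2221.4
r = 242.8 / √(39.76 × 2221.4) = 242.8 / 297.1916 ≈ 0.817

0.817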